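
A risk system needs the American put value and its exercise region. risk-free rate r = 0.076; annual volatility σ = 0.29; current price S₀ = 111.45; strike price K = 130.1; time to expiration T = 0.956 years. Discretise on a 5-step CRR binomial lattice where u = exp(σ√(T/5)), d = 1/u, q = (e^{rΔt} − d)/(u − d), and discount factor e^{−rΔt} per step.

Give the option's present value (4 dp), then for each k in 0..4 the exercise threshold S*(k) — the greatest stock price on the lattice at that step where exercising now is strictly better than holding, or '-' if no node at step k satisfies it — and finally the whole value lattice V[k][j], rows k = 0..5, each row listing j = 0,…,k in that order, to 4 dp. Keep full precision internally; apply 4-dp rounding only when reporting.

params: Δt=0.19120 u=1.13520 d=0.88090 q=0.52590 e^(-rΔt)=0.98557
t_5 payoffs: 70.9816 53.9156 31.9232 3.5822 0.0000 0.0000
t_4: node(4,0) S=67.1111 payoff=62.9889 vs cont=61.1121 → 62.9889 [stop]  node(4,1) S=86.4843 payoff=43.6157 vs cont=41.7389 → 43.6157 [stop]  node(4,2) S=111.4500 payoff=18.6500 vs cont=16.7732 → 18.6500 [stop]  node(4,3) S=143.6226 payoff=0.0000 vs cont=1.6738 → 1.6738 [wait]  node(4,4) S=185.0827 payoff=0.0000 vs cont=0.0000 → 0.0000 [wait]  ⇒ S*(4)=111.4500
t_3: node(3,0) S=76.1844 payoff=53.9156 vs cont=52.0388 → 53.9156 [stop]  node(3,1) S=98.1768 payoff=31.9232 vs cont=30.0464 → 31.9232 [stop]  node(3,2) S=126.5178 payoff=3.5822 vs cont=9.5820 → 9.5820 [wait]  node(3,3) S=163.0401 payoff=0.0000 vs cont=0.7821 → 0.7821 [wait]  ⇒ S*(3)=98.1768
t_2: node(2,0) S=86.4843 payoff=43.6157 vs cont=41.7389 → 43.6157 [stop]  node(2,1) S=111.4500 payoff=18.6500 vs cont=19.8829 → 19.8829 [wait]  node(2,2) S=143.6226 payoff=0.0000 vs cont=4.8826 → 4.8826 [wait]  ⇒ S*(2)=86.4843
t_1: node(1,0) S=98.1768 payoff=31.9232 vs cont=30.6854 → 31.9232 [stop]  node(1,1) S=126.5178 payoff=3.5822 vs cont=11.8212 → 11.8212 [wait]  ⇒ S*(1)=98.1768
t_0: node(0,0) S=111.4500 payoff=18.6500 vs cont=21.0435 → 21.0435 [wait]  ⇒ S*(0)=-

price = 21.0435
boundary = - 98.1768 86.4843 98.1768 111.4500
tree:
21.0435
31.9232 11.8212
43.6157 19.8829 4.8826
53.9156 31.9232 9.5820 0.7821
62.9889 43.6157 18.6500 1.6738 0.0000
70.9816 53.9156 31.9232 3.5822 0.0000 0.0000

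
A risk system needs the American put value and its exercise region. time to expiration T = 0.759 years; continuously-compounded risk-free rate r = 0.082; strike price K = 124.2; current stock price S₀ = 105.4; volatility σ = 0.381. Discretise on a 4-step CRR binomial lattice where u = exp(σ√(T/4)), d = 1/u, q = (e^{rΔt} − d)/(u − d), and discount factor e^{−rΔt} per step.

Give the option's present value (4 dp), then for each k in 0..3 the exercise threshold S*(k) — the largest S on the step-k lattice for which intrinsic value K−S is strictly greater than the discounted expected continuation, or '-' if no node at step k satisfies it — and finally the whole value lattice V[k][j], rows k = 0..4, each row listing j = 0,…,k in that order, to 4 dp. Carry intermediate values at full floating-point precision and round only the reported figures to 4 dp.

price = 23.3219
boundary = - 89.2818 75.6285 89.2818
tree:
23.3219
34.9182 12.7072
48.5715 21.5514 4.4540
60.1369 34.9182 9.1507 0.0000
69.9337 48.5715 18.8000 0.0000 0.0000

Δt=0.18975  u=1.18053  d=0.84708  q=0.50563  discount=0.98456
step 4 (expiry): payoffs max(K−S,0) = 69.9337 48.5715 18.8000 0.0000 0.0000
step 3: (k=3,j=0): S=64.0631, (K−S)⁺=60.1369, hold=58.2194 ⇒ V=60.1369 exercise | (k=3,j=1): S=89.2818, (K−S)⁺=34.9182, hold=33.0006 ⇒ V=34.9182 exercise | (k=3,j=2): S=124.4280, (K−S)⁺=0.0000, hold=9.1507 ⇒ V=9.1507 continue | (k=3,j=3): S=173.4097, (K−S)⁺=0.0000, hold=0.0000 ⇒ V=0.0000 continue  boundary S*=89.2818
step 2: (k=2,j=0): S=75.6285, (K−S)⁺=48.5715, hold=46.6540 ⇒ V=48.5715 exercise | (k=2,j=1): S=105.4000, (K−S)⁺=18.8000, hold=21.5514 ⇒ V=21.5514 continue | (k=2,j=2): S=146.8912, (K−S)⁺=0.0000, hold=4.4540 ⇒ V=4.4540 continue  boundary S*=75.6285
step 1: (k=1,j=0): S=89.2818, (K−S)⁺=34.9182, hold=34.3704 ⇒ V=34.9182 exercise | (k=1,j=1): S=124.4280, (K−S)⁺=0.0000, hold=12.7072 ⇒ V=12.7072 continue  boundary S*=89.2818
step 0: (k=0,j=0): S=105.4000, (K−S)⁺=18.8000, hold=23.3219 ⇒ V=23.3219 continue  boundary S*=-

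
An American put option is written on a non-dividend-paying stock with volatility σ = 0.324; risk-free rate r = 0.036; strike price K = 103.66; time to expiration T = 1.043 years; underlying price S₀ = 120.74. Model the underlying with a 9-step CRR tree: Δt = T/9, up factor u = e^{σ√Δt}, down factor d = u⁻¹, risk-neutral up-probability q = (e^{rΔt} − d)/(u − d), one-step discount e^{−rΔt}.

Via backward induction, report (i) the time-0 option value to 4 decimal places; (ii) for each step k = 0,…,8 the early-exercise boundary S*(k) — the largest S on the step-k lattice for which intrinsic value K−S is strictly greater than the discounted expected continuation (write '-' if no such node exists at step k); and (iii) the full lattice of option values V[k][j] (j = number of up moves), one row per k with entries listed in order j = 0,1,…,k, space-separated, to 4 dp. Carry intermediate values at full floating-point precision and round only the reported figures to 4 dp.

params: Δt=0.11589 u=1.11661 d=0.89557 q=0.49137 e^(-rΔt)=0.99584
t_9 payoffs: 58.9158 47.8721 34.1026 16.9346 0.0000 0.0000 0.0000 0.0000 0.0000 0.0000
t_8: node(8,0) S=49.9618 payoff=53.6982 vs cont=53.2666 → 53.6982 [stop]  node(8,1) S=62.2933 payoff=41.3667 vs cont=40.9351 → 41.3667 [stop]  node(8,2) S=77.6685 payoff=25.9915 vs cont=25.5600 → 25.9915 [stop]  node(8,3) S=96.8385 payoff=6.8215 vs cont=8.5776 → 8.5776 [wait]  node(8,4) S=120.7400 payoff=0.0000 vs cont=0.0000 → 0.0000 [wait]  node(8,5) S=150.5409 payoff=0.0000 vs cont=0.0000 → 0.0000 [wait]  node(8,6) S=187.6971 payoff=0.0000 vs cont=0.0000 → 0.0000 [wait]  node(8,7) S=234.0243 payoff=0.0000 vs cont=0.0000 → 0.0000 [wait]  node(8,8) S=291.7858 payoff=0.0000 vs cont=0.0000 → 0.0000 [wait]  ⇒ S*(8)=77.6685
t_7: node(7,0) S=55.7879 payoff=47.8721 vs cont=47.4406 → 47.8721 [stop]  node(7,1) S=69.5574 payoff=34.1026 vs cont=33.6711 → 34.1026 [stop]  node(7,2) S=86.7254 payoff=16.9346 vs cont=17.3623 → 17.3623 [wait]  node(7,3) S=108.1308 payoff=0.0000 vs cont=4.3447 → 4.3447 [wait]  node(7,4) S=134.8195 payoff=0.0000 vs cont=0.0000 → 0.0000 [wait]  node(7,5) S=168.0955 payoff=0.0000 vs cont=0.0000 → 0.0000 [wait]  node(7,6) S=209.5846 payoff=0.0000 vs cont=0.0000 → 0.0000 [wait]  node(7,7) S=261.3139 payoff=0.0000 vs cont=0.0000 → 0.0000 [wait]  ⇒ S*(7)=69.5574
t_6: node(6,0) S=62.2933 payoff=41.3667 vs cont=40.9351 → 41.3667 [stop]  node(6,1) S=77.6685 payoff=25.9915 vs cont=25.7693 → 25.9915 [stop]  node(6,2) S=96.8385 payoff=6.8215 vs cont=10.9202 → 10.9202 [wait]  node(6,3) S=120.7400 payoff=0.0000 vs cont=2.2007 → 2.2007 [wait]  node(6,4) S=150.5409 payoff=0.0000 vs cont=0.0000 → 0.0000 [wait]  node(6,5) S=187.6971 payoff=0.0000 vs cont=0.0000 → 0.0000 [wait]  node(6,6) S=234.0243 payoff=0.0000 vs cont=0.0000 → 0.0000 [wait]  ⇒ S*(6)=77.6685
t_5: node(5,0) S=69.5574 payoff=34.1026 vs cont=33.6711 → 34.1026 [stop]  node(5,1) S=86.7254 payoff=16.9346 vs cont=18.5086 → 18.5086 [wait]  node(5,2) S=108.1308 payoff=0.0000 vs cont=6.6081 → 6.6081 [wait]  node(5,3) S=134.8195 payoff=0.0000 vs cont=1.1147 → 1.1147 [wait]  node(5,4) S=168.0955 payoff=0.0000 vs cont=0.0000 → 0.0000 [wait]  node(5,5) S=209.5846 payoff=0.0000 vs cont=0.0000 → 0.0000 [wait]  ⇒ S*(5)=69.5574
t_4: node(4,0) S=77.6685 payoff=25.9915 vs cont=26.3302 → 26.3302 [wait]  node(4,1) S=96.8385 payoff=6.8215 vs cont=12.6084 → 12.6084 [wait]  node(4,2) S=120.7400 payoff=0.0000 vs cont=3.8925 → 3.8925 [wait]  node(4,3) S=150.5409 payoff=0.0000 vs cont=0.5646 → 0.5646 [wait]  node(4,4) S=187.6971 payoff=0.0000 vs cont=0.0000 → 0.0000 [wait]  ⇒ S*(4)=-
t_3: node(3,0) S=86.7254 payoff=16.9346 vs cont=19.5062 → 19.5062 [wait]  node(3,1) S=108.1308 payoff=0.0000 vs cont=8.2910 → 8.2910 [wait]  node(3,2) S=134.8195 payoff=0.0000 vs cont=2.2479 → 2.2479 [wait]  node(3,3) S=168.0955 payoff=0.0000 vs cont=0.2860 → 0.2860 [wait]  ⇒ S*(3)=-
t_2: node(2,0) S=96.8385 payoff=6.8215 vs cont=13.9372 → 13.9372 [wait]  node(2,1) S=120.7400 payoff=0.0000 vs cont=5.2995 → 5.2995 [wait]  node(2,2) S=150.5409 payoff=0.0000 vs cont=1.2785 → 1.2785 [wait]  ⇒ S*(2)=-
t_1: node(1,0) S=108.1308 payoff=0.0000 vs cont=9.6525 → 9.6525 [wait]  node(1,1) S=134.8195 payoff=0.0000 vs cont=3.3099 → 3.3099 [wait]  ⇒ S*(1)=-
t_0: node(0,0) S=120.7400 payoff=0.0000 vs cont=6.5088 → 6.5088 [wait]  ⇒ S*(0)=-

price = 6.5088
boundary = - - - - - 69.5574 77.6685 69.5574 77.6685
tree:
6.5088
9.6525 3.3099
13.9372 5.2995 1.2785
19.5062 8.2910 2.2479 0.2860
26.3302 12.6084 3.8925 0.5646 0.0000
34.1026 18.5086 6.6081 1.1147 0.0000 0.0000
41.3667 25.9915 10.9202 2.2007 0.0000 0.0000 0.0000
47.8721 34.1026 17.3623 4.3447 0.0000 0.0000 0.0000 0.0000
53.6982 41.3667 25.9915 8.5776 0.0000 0.0000 0.0000 0.0000 0.0000
58.9158 47.8721 34.1026 16.9346 0.0000 0.0000 0.0000 0.0000 0.0000 0.0000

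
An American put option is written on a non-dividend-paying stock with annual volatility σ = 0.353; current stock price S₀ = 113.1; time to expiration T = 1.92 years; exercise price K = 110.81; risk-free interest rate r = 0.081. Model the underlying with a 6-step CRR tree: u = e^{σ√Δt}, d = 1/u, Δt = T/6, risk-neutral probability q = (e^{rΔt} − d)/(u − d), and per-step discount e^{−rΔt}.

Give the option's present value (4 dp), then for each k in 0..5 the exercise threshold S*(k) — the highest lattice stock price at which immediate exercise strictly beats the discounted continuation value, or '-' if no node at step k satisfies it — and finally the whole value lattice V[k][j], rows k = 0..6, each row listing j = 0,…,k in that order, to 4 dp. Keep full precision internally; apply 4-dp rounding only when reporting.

price = 13.8946
boundary = - - 75.8607 62.1289 75.8607 92.6274
tree:
13.8946
22.4550 6.5585
34.9493 11.8584 1.9125
48.6811 20.8095 4.0516 0.0000
59.9272 34.9493 8.5830 0.0000 0.0000
69.1377 48.6811 18.1826 0.0000 0.0000 0.0000
76.6809 59.9272 34.9493 0.0000 0.0000 0.0000 0.0000

Δt=0.32000, u=1.22102, d=0.81899, q=0.51556, disc=e^(-rΔt)=0.97441
k=6 terminal: V=max(K-S,0) → 76.6809 59.9272 34.9493 0.0000 0.0000 0.0000 0.0000
k=5: j=0 S=41.6723 intr=69.1377 cont=66.3024 V=69.1377[EX]; j=1 S=62.1289 intr=48.6811 cont=45.8458 V=48.6811[EX]; j=2 S=92.6274 intr=18.1826 cont=16.4977 V=18.1826[EX]; j=3 S=138.0974 intr=0.0000 cont=0.0000 V=0.0000[hold]; j=4 S=205.8882 intr=0.0000 cont=0.0000 V=0.0000[hold]; j=5 S=306.9568 intr=0.0000 cont=0.0000 V=0.0000[hold]  S*(5)=92.6274
k=4: j=0 S=50.8828 intr=59.9272 cont=57.0919 V=59.9272[EX]; j=1 S=75.8607 intr=34.9493 cont=32.1140 V=34.9493[EX]; j=2 S=113.1000 intr=0.0000 cont=8.5830 V=8.5830[hold]; j=3 S=168.6198 intr=0.0000 cont=0.0000 V=0.0000[hold]; j=4 S=251.3937 intr=0.0000 cont=0.0000 V=0.0000[hold]  S*(4)=75.8607
k=3: j=0 S=62.1289 intr=48.6811 cont=45.8458 V=48.6811[EX]; j=1 S=92.6274 intr=18.1826 cont=20.8095 V=20.8095[hold]; j=2 S=138.0974 intr=0.0000 cont=4.0516 V=4.0516[hold]; j=3 S=205.8882 intr=0.0000 cont=0.0000 V=0.0000[hold]  S*(3)=62.1289
k=2: j=0 S=75.8607 intr=34.9493 cont=33.4337 V=34.9493[EX]; j=1 S=113.1000 intr=0.0000 cont=11.8584 V=11.8584[hold]; j=2 S=168.6198 intr=0.0000 cont=1.9125 V=1.9125[hold]  S*(2)=75.8607
k=1: j=0 S=92.6274 intr=18.1826 cont=22.4550 V=22.4550[hold]; j=1 S=138.0974 intr=0.0000 cont=6.5585 V=6.5585[hold]  S*(1)=-
k=0: j=0 S=113.1000 intr=0.0000 cont=13.8946 V=13.8946[hold]  S*(0)=-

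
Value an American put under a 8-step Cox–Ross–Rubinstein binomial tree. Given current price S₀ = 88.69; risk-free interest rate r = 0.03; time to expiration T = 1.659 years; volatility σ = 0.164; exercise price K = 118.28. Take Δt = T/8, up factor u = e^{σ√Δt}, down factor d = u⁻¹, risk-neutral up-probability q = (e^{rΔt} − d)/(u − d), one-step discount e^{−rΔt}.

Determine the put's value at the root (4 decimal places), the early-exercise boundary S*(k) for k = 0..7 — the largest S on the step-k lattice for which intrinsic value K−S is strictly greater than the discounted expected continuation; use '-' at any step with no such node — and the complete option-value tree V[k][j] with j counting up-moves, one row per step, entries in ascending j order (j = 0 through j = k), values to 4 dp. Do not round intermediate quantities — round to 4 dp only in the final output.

price = 29.5900
boundary = 88.6900 95.5673 88.6900 95.5673 88.6900 95.5673 102.9778 110.9629
tree:
29.5900
35.9723 22.7127
41.8954 29.5900 15.9678
47.3922 35.9723 22.7127 10.0086
52.4935 41.8954 29.5900 15.4723 5.1464
57.2276 47.3922 35.9723 22.7127 9.0555 1.6437
61.6211 52.4935 41.8954 29.5900 15.3022 3.4680 0.0000
65.6984 57.2276 47.3922 35.9723 22.7127 7.3171 0.0000 0.0000
69.4823 61.6211 52.4935 41.8954 29.5900 15.3022 0.0000 0.0000 0.0000

Δt=0.20738, u=1.07754, d=0.92804, q=0.52308, disc=e^(-rΔt)=0.99380
k=8 terminal: V=max(K-S,0) → 69.4823 61.6211 52.4935 41.8954 29.5900 15.3022 0.0000 0.0000 0.0000
k=7: j=0 S=52.5816 intr=65.6984 cont=64.9649 V=65.6984[EX]; j=1 S=61.0524 intr=57.2276 cont=56.4941 V=57.2276[EX]; j=2 S=70.8878 intr=47.3922 cont=46.6587 V=47.3922[EX]; j=3 S=82.3077 intr=35.9723 cont=35.2388 V=35.9723[EX]; j=4 S=95.5673 intr=22.7127 cont=21.9792 V=22.7127[EX]; j=5 S=110.9629 intr=7.3171 cont=7.2527 V=7.3171[EX]; j=6 S=128.8388 intr=0.0000 cont=0.0000 V=0.0000[hold]; j=7 S=149.5945 intr=0.0000 cont=0.0000 V=0.0000[hold]  S*(7)=110.9629
k=6: j=0 S=56.6589 intr=61.6211 cont=60.8875 V=61.6211[EX]; j=1 S=65.7865 intr=52.4935 cont=51.7599 V=52.4935[EX]; j=2 S=76.3846 intr=41.8954 cont=41.1618 V=41.8954[EX]; j=3 S=88.6900 intr=29.5900 cont=28.8564 V=29.5900[EX]; j=4 S=102.9778 intr=15.3022 cont=14.5687 V=15.3022[EX]; j=5 S=119.5673 intr=0.0000 cont=3.4680 V=3.4680[hold]; j=6 S=138.8293 intr=0.0000 cont=0.0000 V=0.0000[hold]  S*(6)=102.9778
k=5: j=0 S=61.0524 intr=57.2276 cont=56.4941 V=57.2276[EX]; j=1 S=70.8878 intr=47.3922 cont=46.6587 V=47.3922[EX]; j=2 S=82.3077 intr=35.9723 cont=35.2388 V=35.9723[EX]; j=3 S=95.5673 intr=22.7127 cont=21.9792 V=22.7127[EX]; j=4 S=110.9629 intr=7.3171 cont=9.0555 V=9.0555[hold]; j=5 S=128.8388 intr=0.0000 cont=1.6437 V=1.6437[hold]  S*(5)=95.5673
k=4: j=0 S=65.7865 intr=52.4935 cont=51.7599 V=52.4935[EX]; j=1 S=76.3846 intr=41.8954 cont=41.1618 V=41.8954[EX]; j=2 S=88.6900 intr=29.5900 cont=28.8564 V=29.5900[EX]; j=3 S=102.9778 intr=15.3022 cont=15.4723 V=15.4723[hold]; j=4 S=119.5673 intr=0.0000 cont=5.1464 V=5.1464[hold]  S*(4)=88.6900
k=3: j=0 S=70.8878 intr=47.3922 cont=46.6587 V=47.3922[EX]; j=1 S=82.3077 intr=35.9723 cont=35.2388 V=35.9723[EX]; j=2 S=95.5673 intr=22.7127 cont=22.0676 V=22.7127[EX]; j=3 S=110.9629 intr=7.3171 cont=10.0086 V=10.0086[hold]  S*(3)=95.5673
k=2: j=0 S=76.3846 intr=41.8954 cont=41.1618 V=41.8954[EX]; j=1 S=88.6900 intr=29.5900 cont=28.8564 V=29.5900[EX]; j=2 S=102.9778 intr=15.3022 cont=15.9678 V=15.9678[hold]  S*(2)=88.6900
k=1: j=0 S=82.3077 intr=35.9723 cont=35.2388 V=35.9723[EX]; j=1 S=95.5673 intr=22.7127 cont=22.3252 V=22.7127[EX]  S*(1)=95.5673
k=0: j=0 S=88.6900 intr=29.5900 cont=28.8564 V=29.5900[EX]  S*(0)=88.6900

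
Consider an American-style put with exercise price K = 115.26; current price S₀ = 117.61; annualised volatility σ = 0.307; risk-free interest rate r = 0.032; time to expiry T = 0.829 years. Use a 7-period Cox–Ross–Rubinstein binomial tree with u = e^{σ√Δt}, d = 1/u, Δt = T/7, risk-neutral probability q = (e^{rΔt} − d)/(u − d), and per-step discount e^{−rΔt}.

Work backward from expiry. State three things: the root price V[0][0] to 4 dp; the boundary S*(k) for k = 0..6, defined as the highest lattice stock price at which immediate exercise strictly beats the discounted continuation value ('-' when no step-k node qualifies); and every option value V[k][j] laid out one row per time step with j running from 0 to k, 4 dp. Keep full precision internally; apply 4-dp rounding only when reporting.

price = 10.9547
boundary = - - - - 77.0748 85.6634 95.2091
tree:
10.9547
15.8032 6.0241
22.0729 9.4399 2.5373
29.6801 14.3747 4.4084 0.6215
38.1852 21.1118 7.5170 1.2270 0.0000
45.9127 29.5966 12.4983 2.4224 0.0000 0.0000
52.8654 38.1852 20.0509 4.7824 0.0000 0.0000 0.0000
59.1211 45.9127 29.5966 9.4416 0.0000 0.0000 0.0000 0.0000

Δt=0.11843  u=1.11143  d=0.89974  q=0.49155  discount=0.99622
step 7 (expiry): payoffs max(K−S,0) = 59.1211 45.9127 29.5966 9.4416 0.0000 0.0000 0.0000 0.0000
step 6: (k=6,j=0): S=62.3946, (K−S)⁺=52.8654, hold=52.4295 ⇒ V=52.8654 exercise | (k=6,j=1): S=77.0748, (K−S)⁺=38.1852, hold=37.7492 ⇒ V=38.1852 exercise | (k=6,j=2): S=95.2091, (K−S)⁺=20.0509, hold=19.6149 ⇒ V=20.0509 exercise | (k=6,j=3): S=117.6100, (K−S)⁺=0.0000, hold=4.7824 ⇒ V=4.7824 continue | (k=6,j=4): S=145.2814, (K−S)⁺=0.0000, hold=0.0000 ⇒ V=0.0000 continue | (k=6,j=5): S=179.4634, (K−S)⁺=0.0000, hold=0.0000 ⇒ V=0.0000 continue | (k=6,j=6): S=221.6878, (K−S)⁺=0.0000, hold=0.0000 ⇒ V=0.0000 continue  boundary S*=95.2091
step 5: (k=5,j=0): S=69.3473, (K−S)⁺=45.9127, hold=45.4767 ⇒ V=45.9127 exercise | (k=5,j=1): S=85.6634, (K−S)⁺=29.5966, hold=29.1606 ⇒ V=29.5966 exercise | (k=5,j=2): S=105.8184, (K−S)⁺=9.4416, hold=12.4983 ⇒ V=12.4983 continue | (k=5,j=3): S=130.7155, (K−S)⁺=0.0000, hold=2.4224 ⇒ V=2.4224 continue | (k=5,j=4): S=161.4704, (K−S)⁺=0.0000, hold=0.0000 ⇒ V=0.0000 continue | (k=5,j=5): S=199.4614, (K−S)⁺=0.0000, hold=0.0000 ⇒ V=0.0000 continue  boundary S*=85.6634
step 4: (k=4,j=0): S=77.0748, (K−S)⁺=38.1852, hold=37.7492 ⇒ V=38.1852 exercise | (k=4,j=1): S=95.2091, (K−S)⁺=20.0509, hold=21.1118 ⇒ V=21.1118 continue | (k=4,j=2): S=117.6100, (K−S)⁺=0.0000, hold=7.5170 ⇒ V=7.5170 continue | (k=4,j=3): S=145.2814, (K−S)⁺=0.0000, hold=1.2270 ⇒ V=1.2270 continue | (k=4,j=4): S=179.4634, (K−S)⁺=0.0000, hold=0.0000 ⇒ V=0.0000 continue  boundary S*=77.0748
step 3: (k=3,j=0): S=85.6634, (K−S)⁺=29.5966, hold=29.6801 ⇒ V=29.6801 continue | (k=3,j=1): S=105.8184, (K−S)⁺=9.4416, hold=14.3747 ⇒ V=14.3747 continue | (k=3,j=2): S=130.7155, (K−S)⁺=0.0000, hold=4.4084 ⇒ V=4.4084 continue | (k=3,j=3): S=161.4704, (K−S)⁺=0.0000, hold=0.6215 ⇒ V=0.6215 continue  boundary S*=-
step 2: (k=2,j=0): S=95.2091, (K−S)⁺=20.0509, hold=22.0729 ⇒ V=22.0729 continue | (k=2,j=1): S=117.6100, (K−S)⁺=0.0000, hold=9.4399 ⇒ V=9.4399 continue | (k=2,j=2): S=145.2814, (K−S)⁺=0.0000, hold=2.5373 ⇒ V=2.5373 continue  boundary S*=-
step 1: (k=1,j=0): S=105.8184, (K−S)⁺=9.4416, hold=15.8032 ⇒ V=15.8032 continue | (k=1,j=1): S=130.7155, (K−S)⁺=0.0000, hold=6.0241 ⇒ V=6.0241 continue  boundary S*=-
step 0: (k=0,j=0): S=117.6100, (K−S)⁺=0.0000, hold=10.9547 ⇒ V=10.9547 continue  boundary S*=-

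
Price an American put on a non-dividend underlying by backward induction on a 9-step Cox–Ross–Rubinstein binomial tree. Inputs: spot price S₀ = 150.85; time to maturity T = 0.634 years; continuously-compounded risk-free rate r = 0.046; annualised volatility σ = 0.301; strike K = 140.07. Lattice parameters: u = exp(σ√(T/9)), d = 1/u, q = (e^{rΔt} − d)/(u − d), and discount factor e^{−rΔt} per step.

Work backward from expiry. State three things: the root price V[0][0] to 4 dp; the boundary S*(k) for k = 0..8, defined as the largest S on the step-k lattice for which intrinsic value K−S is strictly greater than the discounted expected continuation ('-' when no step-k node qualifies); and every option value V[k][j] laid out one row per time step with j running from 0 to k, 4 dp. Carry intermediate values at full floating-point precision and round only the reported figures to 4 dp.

price = 7.6100
boundary = - - - - 109.5880 101.1736 109.5880 118.7021 128.5743
tree:
7.6100
11.2861 3.9882
16.2717 6.3803 1.6251
22.6995 9.9579 2.8487 0.4136
30.4820 15.0745 4.9127 0.8059 0.0246
38.8964 21.9627 8.2932 1.5686 0.0494 0.0000
46.6646 30.4820 13.5971 3.0501 0.0991 0.0000 0.0000
53.8365 38.8964 21.3679 5.9248 0.1991 0.0000 0.0000 0.0000
60.4576 46.6646 30.4820 11.4957 0.3997 0.0000 0.0000 0.0000 0.0000
66.5704 53.8365 38.8964 21.3679 0.8025 0.0000 0.0000 0.0000 0.0000 0.0000

Δt=0.07044, u=1.08317, d=0.92322, q=0.50033, disc=e^(-rΔt)=0.99676
k=9 terminal: V=max(K-S,0) → 66.5704 53.8365 38.8964 21.3679 0.8025 0.0000 0.0000 0.0000 0.0000 0.0000
k=8: j=0 S=79.6124 intr=60.4576 cont=60.0045 V=60.4576[EX]; j=1 S=93.4054 intr=46.6646 cont=46.2115 V=46.6646[EX]; j=2 S=109.5880 intr=30.4820 cont=30.0288 V=30.4820[EX]; j=3 S=128.5743 intr=11.4957 cont=11.0426 V=11.4957[EX]; j=4 S=150.8500 intr=0.0000 cont=0.3997 V=0.3997[hold]; j=5 S=176.9850 intr=0.0000 cont=0.0000 V=0.0000[hold]; j=6 S=207.6479 intr=0.0000 cont=0.0000 V=0.0000[hold]; j=7 S=243.6233 intr=0.0000 cont=0.0000 V=0.0000[hold]; j=8 S=285.8314 intr=0.0000 cont=0.0000 V=0.0000[hold]  S*(8)=128.5743
k=7: j=0 S=86.2335 intr=53.8365 cont=53.3833 V=53.8365[EX]; j=1 S=101.1736 intr=38.8964 cont=38.4432 V=38.8964[EX]; j=2 S=118.7021 intr=21.3679 cont=20.9147 V=21.3679[EX]; j=3 S=139.2675 intr=0.8025 cont=5.9248 V=5.9248[hold]; j=4 S=163.3958 intr=0.0000 cont=0.1991 V=0.1991[hold]; j=5 S=191.7044 intr=0.0000 cont=0.0000 V=0.0000[hold]; j=6 S=224.9175 intr=0.0000 cont=0.0000 V=0.0000[hold]; j=7 S=263.8848 intr=0.0000 cont=0.0000 V=0.0000[hold]  S*(7)=118.7021
k=6: j=0 S=93.4054 intr=46.6646 cont=46.2115 V=46.6646[EX]; j=1 S=109.5880 intr=30.4820 cont=30.0288 V=30.4820[EX]; j=2 S=128.5743 intr=11.4957 cont=13.5971 V=13.5971[hold]; j=3 S=150.8500 intr=0.0000 cont=3.0501 V=3.0501[hold]; j=4 S=176.9850 intr=0.0000 cont=0.0991 V=0.0991[hold]; j=5 S=207.6479 intr=0.0000 cont=0.0000 V=0.0000[hold]; j=6 S=243.6233 intr=0.0000 cont=0.0000 V=0.0000[hold]  S*(6)=109.5880
k=5: j=0 S=101.1736 intr=38.8964 cont=38.4432 V=38.8964[EX]; j=1 S=118.7021 intr=21.3679 cont=21.9627 V=21.9627[hold]; j=2 S=139.2675 intr=0.8025 cont=8.2932 V=8.2932[hold]; j=3 S=163.3958 intr=0.0000 cont=1.5686 V=1.5686[hold]; j=4 S=191.7044 intr=0.0000 cont=0.0494 V=0.0494[hold]; j=5 S=224.9175 intr=0.0000 cont=0.0000 V=0.0000[hold]  S*(5)=101.1736
k=4: j=0 S=109.5880 intr=30.4820 cont=30.3255 V=30.4820[EX]; j=1 S=128.5743 intr=11.4957 cont=15.0745 V=15.0745[hold]; j=2 S=150.8500 intr=0.0000 cont=4.9127 V=4.9127[hold]; j=3 S=176.9850 intr=0.0000 cont=0.8059 V=0.8059[hold]; j=4 S=207.6479 intr=0.0000 cont=0.0246 V=0.0246[hold]  S*(4)=109.5880
k=3: j=0 S=118.7021 intr=21.3679 cont=22.6995 V=22.6995[hold]; j=1 S=139.2675 intr=0.8025 cont=9.9579 V=9.9579[hold]; j=2 S=163.3958 intr=0.0000 cont=2.8487 V=2.8487[hold]; j=3 S=191.7044 intr=0.0000 cont=0.4136 V=0.4136[hold]  S*(3)=-
k=2: j=0 S=128.5743 intr=11.4957 cont=16.2717 V=16.2717[hold]; j=1 S=150.8500 intr=0.0000 cont=6.3803 V=6.3803[hold]; j=2 S=176.9850 intr=0.0000 cont=1.6251 V=1.6251[hold]  S*(2)=-
k=1: j=0 S=139.2675 intr=0.8025 cont=11.2861 V=11.2861[hold]; j=1 S=163.3958 intr=0.0000 cont=3.9882 V=3.9882[hold]  S*(1)=-
k=0: j=0 S=150.8500 intr=0.0000 cont=7.6100 V=7.6100[hold]  S*(0)=-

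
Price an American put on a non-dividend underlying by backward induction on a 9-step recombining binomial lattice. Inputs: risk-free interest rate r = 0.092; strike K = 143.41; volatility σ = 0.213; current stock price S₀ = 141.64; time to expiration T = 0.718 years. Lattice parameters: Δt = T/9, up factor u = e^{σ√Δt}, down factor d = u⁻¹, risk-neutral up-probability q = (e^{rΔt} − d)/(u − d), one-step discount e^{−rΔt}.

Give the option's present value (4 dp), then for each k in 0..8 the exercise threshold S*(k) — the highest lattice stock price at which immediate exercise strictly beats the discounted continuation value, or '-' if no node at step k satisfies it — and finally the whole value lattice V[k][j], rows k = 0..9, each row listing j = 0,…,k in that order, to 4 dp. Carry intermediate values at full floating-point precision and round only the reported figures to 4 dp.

price = 7.8802
boundary = - - 125.5828 118.2503 125.5828 118.2503 125.5828 118.2503 125.5828
tree:
7.8802
12.0375 4.5318
17.8272 7.3886 2.2190
25.1597 11.6835 3.9192 0.8361
32.0641 17.8272 6.7356 1.6315 0.1864
38.5653 25.1597 11.1916 3.1236 0.4137 0.0000
44.6870 32.0641 17.8272 5.8283 0.9181 0.0000 0.0000
50.4512 38.5653 25.1597 10.4841 2.0379 0.0000 0.0000 0.0000
55.8789 44.6870 32.0641 17.8272 4.5234 0.0000 0.0000 0.0000 0.0000
60.9896 50.4512 38.5653 25.1597 10.0400 0.0000 0.0000 0.0000 0.0000 0.0000

Δt=0.07978  u=1.06201  d=0.94161  q=0.54615  discount=0.99269
step 9 (expiry): payoffs max(K−S,0) = 60.9896 50.4512 38.5653 25.1597 10.0400 0.0000 0.0000 0.0000 0.0000 0.0000
step 8: (k=8,j=0): S=87.5311, (K−S)⁺=55.8789, hold=54.8302 ⇒ V=55.8789 exercise | (k=8,j=1): S=98.7230, (K−S)⁺=44.6870, hold=43.6383 ⇒ V=44.6870 exercise | (k=8,j=2): S=111.3459, (K−S)⁺=32.0641, hold=31.0154 ⇒ V=32.0641 exercise | (k=8,j=3): S=125.5828, (K−S)⁺=17.8272, hold=16.7785 ⇒ V=17.8272 exercise | (k=8,j=4): S=141.6400, (K−S)⁺=1.7700, hold=4.5234 ⇒ V=4.5234 continue | (k=8,j=5): S=159.7503, (K−S)⁺=0.0000, hold=0.0000 ⇒ V=0.0000 continue | (k=8,j=6): S=180.1763, (K−S)⁺=0.0000, hold=0.0000 ⇒ V=0.0000 continue | (k=8,j=7): S=203.2139, (K−S)⁺=0.0000, hold=0.0000 ⇒ V=0.0000 continue | (k=8,j=8): S=229.1972, (K−S)⁺=0.0000, hold=0.0000 ⇒ V=0.0000 continue  boundary S*=125.5828
step 7: (k=7,j=0): S=92.9588, (K−S)⁺=50.4512, hold=49.4025 ⇒ V=50.4512 exercise | (k=7,j=1): S=104.8447, (K−S)⁺=38.5653, hold=37.5166 ⇒ V=38.5653 exercise | (k=7,j=2): S=118.2503, (K−S)⁺=25.1597, hold=24.1110 ⇒ V=25.1597 exercise | (k=7,j=3): S=133.3700, (K−S)⁺=10.0400, hold=10.4841 ⇒ V=10.4841 continue | (k=7,j=4): S=150.4229, (K−S)⁺=0.0000, hold=2.0379 ⇒ V=2.0379 continue | (k=7,j=5): S=169.6562, (K−S)⁺=0.0000, hold=0.0000 ⇒ V=0.0000 continue | (k=7,j=6): S=191.3487, (K−S)⁺=0.0000, hold=0.0000 ⇒ V=0.0000 continue | (k=7,j=7): S=215.8149, (K−S)⁺=0.0000, hold=0.0000 ⇒ V=0.0000 continue  boundary S*=118.2503
step 6: (k=6,j=0): S=98.7230, (K−S)⁺=44.6870, hold=43.6383 ⇒ V=44.6870 exercise | (k=6,j=1): S=111.3459, (K−S)⁺=32.0641, hold=31.0154 ⇒ V=32.0641 exercise | (k=6,j=2): S=125.5828, (K−S)⁺=17.8272, hold=17.0192 ⇒ V=17.8272 exercise | (k=6,j=3): S=141.6400, (K−S)⁺=1.7700, hold=5.8283 ⇒ V=5.8283 continue | (k=6,j=4): S=159.7503, (K−S)⁺=0.0000, hold=0.9181 ⇒ V=0.9181 continue | (k=6,j=5): S=180.1763, (K−S)⁺=0.0000, hold=0.0000 ⇒ V=0.0000 continue | (k=6,j=6): S=203.2139, (K−S)⁺=0.0000, hold=0.0000 ⇒ V=0.0000 continue  boundary S*=125.5828
step 5: (k=5,j=0): S=104.8447, (K−S)⁺=38.5653, hold=37.5166 ⇒ V=38.5653 exercise | (k=5,j=1): S=118.2503, (K−S)⁺=25.1597, hold=24.1110 ⇒ V=25.1597 exercise | (k=5,j=2): S=133.3700, (K−S)⁺=10.0400, hold=11.1916 ⇒ V=11.1916 continue | (k=5,j=3): S=150.4229, (K−S)⁺=0.0000, hold=3.1236 ⇒ V=3.1236 continue | (k=5,j=4): S=169.6562, (K−S)⁺=0.0000, hold=0.4137 ⇒ V=0.4137 continue | (k=5,j=5): S=191.3487, (K−S)⁺=0.0000, hold=0.0000 ⇒ V=0.0000 continue  boundary S*=118.2503
step 4: (k=4,j=0): S=111.3459, (K−S)⁺=32.0641, hold=31.0154 ⇒ V=32.0641 exercise | (k=4,j=1): S=125.5828, (K−S)⁺=17.8272, hold=17.4028 ⇒ V=17.8272 exercise | (k=4,j=2): S=141.6400, (K−S)⁺=1.7700, hold=6.7356 ⇒ V=6.7356 continue | (k=4,j=3): S=159.7503, (K−S)⁺=0.0000, hold=1.6315 ⇒ V=1.6315 continue | (k=4,j=4): S=180.1763, (K−S)⁺=0.0000, hold=0.1864 ⇒ V=0.1864 continue  boundary S*=125.5828
step 3: (k=3,j=0): S=118.2503, (K−S)⁺=25.1597, hold=24.1110 ⇒ V=25.1597 exercise | (k=3,j=1): S=133.3700, (K−S)⁺=10.0400, hold=11.6835 ⇒ V=11.6835 continue | (k=3,j=2): S=150.4229, (K−S)⁺=0.0000, hold=3.9192 ⇒ V=3.9192 continue | (k=3,j=3): S=169.6562, (K−S)⁺=0.0000, hold=0.8361 ⇒ V=0.8361 continue  boundary S*=118.2503
step 2: (k=2,j=0): S=125.5828, (K−S)⁺=17.8272, hold=17.6695 ⇒ V=17.8272 exercise | (k=2,j=1): S=141.6400, (K−S)⁺=1.7700, hold=7.3886 ⇒ V=7.3886 continue | (k=2,j=2): S=159.7503, (K−S)⁺=0.0000, hold=2.2190 ⇒ V=2.2190 continue  boundary S*=125.5828
step 1: (k=1,j=0): S=133.3700, (K−S)⁺=10.0400, hold=12.0375 ⇒ V=12.0375 continue | (k=1,j=1): S=150.4229, (K−S)⁺=0.0000, hold=4.5318 ⇒ V=4.5318 continue  boundary S*=-
step 0: (k=0,j=0): S=141.6400, (K−S)⁺=1.7700, hold=7.8802 ⇒ V=7.8802 continue  boundary S*=-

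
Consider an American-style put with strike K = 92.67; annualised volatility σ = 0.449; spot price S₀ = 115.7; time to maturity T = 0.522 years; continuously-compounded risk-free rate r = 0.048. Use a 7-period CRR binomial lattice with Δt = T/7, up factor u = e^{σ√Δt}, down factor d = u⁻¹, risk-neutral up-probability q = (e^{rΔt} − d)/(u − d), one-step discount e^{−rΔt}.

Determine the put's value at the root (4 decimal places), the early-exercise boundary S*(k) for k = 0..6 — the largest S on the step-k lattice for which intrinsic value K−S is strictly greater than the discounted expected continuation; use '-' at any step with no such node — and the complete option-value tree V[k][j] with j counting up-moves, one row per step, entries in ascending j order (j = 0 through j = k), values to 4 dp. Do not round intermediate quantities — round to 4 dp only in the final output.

price = 4.5463
boundary = - - - - - 62.6737 70.8492
tree:
4.5463
7.0837 1.8744
10.7554 3.2213 0.4521
15.8151 5.4403 0.8793 0.0000
22.3385 8.9767 1.7100 0.0000 0.0000
29.9963 14.3390 3.3257 0.0000 0.0000 0.0000
37.2284 21.8208 6.4679 0.0000 0.0000 0.0000 0.0000
43.6260 29.9963 12.5789 0.0000 0.0000 0.0000 0.0000 0.0000

params: Δt=0.07457 u=1.13045 d=0.88461 q=0.48397 e^(-rΔt)=0.99643
t_7 payoffs: 43.6260 29.9963 12.5789 0.0000 0.0000 0.0000 0.0000 0.0000
t_6: node(6,0) S=55.4416 payoff=37.2284 vs cont=36.8973 → 37.2284 [stop]  node(6,1) S=70.8492 payoff=21.8208 vs cont=21.4897 → 21.8208 [stop]  node(6,2) S=90.5387 payoff=2.1313 vs cont=6.4679 → 6.4679 [wait]  node(6,3) S=115.7000 payoff=0.0000 vs cont=0.0000 → 0.0000 [wait]  node(6,4) S=147.8539 payoff=0.0000 vs cont=0.0000 → 0.0000 [wait]  node(6,5) S=188.9435 payoff=0.0000 vs cont=0.0000 → 0.0000 [wait]  node(6,6) S=241.4523 payoff=0.0000 vs cont=0.0000 → 0.0000 [wait]  ⇒ S*(6)=70.8492
t_5: node(5,0) S=62.6737 payoff=29.9963 vs cont=29.6652 → 29.9963 [stop]  node(5,1) S=80.0911 payoff=12.5789 vs cont=14.3390 → 14.3390 [wait]  node(5,2) S=102.3490 payoff=0.0000 vs cont=3.3257 → 3.3257 [wait]  node(5,3) S=130.7926 payoff=0.0000 vs cont=0.0000 → 0.0000 [wait]  node(5,4) S=167.1408 payoff=0.0000 vs cont=0.0000 → 0.0000 [wait]  node(5,5) S=213.5904 payoff=0.0000 vs cont=0.0000 → 0.0000 [wait]  ⇒ S*(5)=62.6737
t_4: node(4,0) S=70.8492 payoff=21.8208 vs cont=22.3385 → 22.3385 [wait]  node(4,1) S=90.5387 payoff=2.1313 vs cont=8.9767 → 8.9767 [wait]  node(4,2) S=115.7000 payoff=0.0000 vs cont=1.7100 → 1.7100 [wait]  node(4,3) S=147.8539 payoff=0.0000 vs cont=0.0000 → 0.0000 [wait]  node(4,4) S=188.9435 payoff=0.0000 vs cont=0.0000 → 0.0000 [wait]  ⇒ S*(4)=-
t_3: node(3,0) S=80.0911 payoff=12.5789 vs cont=15.8151 → 15.8151 [wait]  node(3,1) S=102.3490 payoff=0.0000 vs cont=5.4403 → 5.4403 [wait]  node(3,2) S=130.7926 payoff=0.0000 vs cont=0.8793 → 0.8793 [wait]  node(3,3) S=167.1408 payoff=0.0000 vs cont=0.0000 → 0.0000 [wait]  ⇒ S*(3)=-
t_2: node(2,0) S=90.5387 payoff=2.1313 vs cont=10.7554 → 10.7554 [wait]  node(2,1) S=115.7000 payoff=0.0000 vs cont=3.2213 → 3.2213 [wait]  node(2,2) S=147.8539 payoff=0.0000 vs cont=0.4521 → 0.4521 [wait]  ⇒ S*(2)=-
t_1: node(1,0) S=102.3490 payoff=0.0000 vs cont=7.0837 → 7.0837 [wait]  node(1,1) S=130.7926 payoff=0.0000 vs cont=1.8744 → 1.8744 [wait]  ⇒ S*(1)=-
t_0: node(0,0) S=115.7000 payoff=0.0000 vs cont=4.5463 → 4.5463 [wait]  ⇒ S*(0)=-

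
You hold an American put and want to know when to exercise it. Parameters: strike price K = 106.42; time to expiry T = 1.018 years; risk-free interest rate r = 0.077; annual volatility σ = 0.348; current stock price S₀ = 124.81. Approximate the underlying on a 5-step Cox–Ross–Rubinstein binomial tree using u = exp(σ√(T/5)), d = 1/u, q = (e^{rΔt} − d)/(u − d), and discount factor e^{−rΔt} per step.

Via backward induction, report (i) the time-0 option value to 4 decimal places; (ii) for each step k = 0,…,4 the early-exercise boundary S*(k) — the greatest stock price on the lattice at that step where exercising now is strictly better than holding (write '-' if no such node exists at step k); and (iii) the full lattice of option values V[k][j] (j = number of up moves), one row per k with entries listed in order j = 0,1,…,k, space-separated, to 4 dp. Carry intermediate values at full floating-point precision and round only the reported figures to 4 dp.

Δt=0.20360, u=1.17002, d=0.85468, q=0.51093, disc=e^(-rΔt)=0.98445
k=5 terminal: V=max(K-S,0) → 49.4987 28.4972 0.0000 0.0000 0.0000 0.0000
k=4: j=0 S=66.5993 intr=39.8207 cont=38.1654 V=39.8207[EX]; j=1 S=91.1716 intr=15.2484 cont=13.7203 V=15.2484[EX]; j=2 S=124.8100 intr=0.0000 cont=0.0000 V=0.0000[hold]; j=3 S=170.8596 intr=0.0000 cont=0.0000 V=0.0000[hold]; j=4 S=233.8995 intr=0.0000 cont=0.0000 V=0.0000[hold]  S*(4)=91.1716
k=3: j=0 S=77.9228 intr=28.4972 cont=26.8419 V=28.4972[EX]; j=1 S=106.6730 intr=0.0000 cont=7.3415 V=7.3415[hold]; j=2 S=146.0308 intr=0.0000 cont=0.0000 V=0.0000[hold]; j=3 S=199.9099 intr=0.0000 cont=0.0000 V=0.0000[hold]  S*(3)=77.9228
k=2: j=0 S=91.1716 intr=15.2484 cont=17.4130 V=17.4130[hold]; j=1 S=124.8100 intr=0.0000 cont=3.5347 V=3.5347[hold]; j=2 S=170.8596 intr=0.0000 cont=0.0000 V=0.0000[hold]  S*(2)=-
k=1: j=0 S=106.6730 intr=0.0000 cont=10.1616 V=10.1616[hold]; j=1 S=146.0308 intr=0.0000 cont=1.7018 V=1.7018[hold]  S*(1)=-
k=0: j=0 S=124.8100 intr=0.0000 cont=5.7484 V=5.7484[hold]  S*(0)=-

price = 5.7484
boundary = - - - 77.9228 91.1716
tree:
5.7484
10.1616 1.7018
17.4130 3.5347 0.0000
28.4972 7.3415 0.0000 0.0000
39.8207 15.2484 0.0000 0.0000 0.0000
49.4987 28.4972 0.0000 0.0000 0.0000 0.0000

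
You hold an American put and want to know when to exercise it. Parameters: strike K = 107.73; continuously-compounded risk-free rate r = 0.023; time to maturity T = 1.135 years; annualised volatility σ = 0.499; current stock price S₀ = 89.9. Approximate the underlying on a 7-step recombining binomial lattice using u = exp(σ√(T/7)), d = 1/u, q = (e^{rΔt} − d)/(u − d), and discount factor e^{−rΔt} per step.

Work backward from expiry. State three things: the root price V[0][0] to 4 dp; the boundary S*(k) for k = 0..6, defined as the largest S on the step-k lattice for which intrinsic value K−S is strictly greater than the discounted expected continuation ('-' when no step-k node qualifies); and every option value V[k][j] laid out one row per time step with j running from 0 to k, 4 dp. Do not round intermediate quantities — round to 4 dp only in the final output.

Δt=0.16214, u=1.22254, d=0.81797, q=0.45917, disc=e^(-rΔt)=0.99628
k=7 terminal: V=max(K-S,0) → 85.7051 74.8114 58.5296 34.1947 0.0000 0.0000 0.0000 0.0000
k=6: j=0 S=26.9263 intr=80.8037 cont=80.4027 V=80.8037[EX]; j=1 S=40.2443 intr=67.4857 cont=67.0847 V=67.4857[EX]; j=2 S=60.1495 intr=47.5805 cont=47.1795 V=47.5805[EX]; j=3 S=89.9000 intr=17.8300 cont=18.4247 V=18.4247[hold]; j=4 S=134.3653 intr=0.0000 cont=0.0000 V=0.0000[hold]; j=5 S=200.8235 intr=0.0000 cont=0.0000 V=0.0000[hold]; j=6 S=300.1526 intr=0.0000 cont=0.0000 V=0.0000[hold]  S*(6)=60.1495
k=5: j=0 S=32.9186 intr=74.8114 cont=74.4104 V=74.8114[EX]; j=1 S=49.2004 intr=58.5296 cont=58.1286 V=58.5296[EX]; j=2 S=73.5353 intr=34.1947 cont=34.0657 V=34.1947[EX]; j=3 S=109.9065 intr=0.0000 cont=9.9275 V=9.9275[hold]; j=4 S=164.2672 intr=0.0000 cont=0.0000 V=0.0000[hold]; j=5 S=245.5152 intr=0.0000 cont=0.0000 V=0.0000[hold]  S*(5)=73.5353
k=4: j=0 S=40.2443 intr=67.4857 cont=67.0847 V=67.4857[EX]; j=1 S=60.1495 intr=47.5805 cont=47.1795 V=47.5805[EX]; j=2 S=89.9000 intr=17.8300 cont=22.9661 V=22.9661[hold]; j=3 S=134.3653 intr=0.0000 cont=5.3491 V=5.3491[hold]; j=4 S=200.8235 intr=0.0000 cont=0.0000 V=0.0000[hold]  S*(4)=60.1495
k=3: j=0 S=49.2004 intr=58.5296 cont=58.1286 V=58.5296[EX]; j=1 S=73.5353 intr=34.1947 cont=36.1432 V=36.1432[hold]; j=2 S=109.9065 intr=0.0000 cont=14.8215 V=14.8215[hold]; j=3 S=164.2672 intr=0.0000 cont=2.8822 V=2.8822[hold]  S*(3)=49.2004
k=2: j=0 S=60.1495 intr=47.5805 cont=48.0709 V=48.0709[hold]; j=1 S=89.9000 intr=17.8300 cont=26.2549 V=26.2549[hold]; j=2 S=134.3653 intr=0.0000 cont=9.3046 V=9.3046[hold]  S*(2)=-
k=1: j=0 S=73.5353 intr=34.1947 cont=37.9119 V=37.9119[hold]; j=1 S=109.9065 intr=0.0000 cont=18.4030 V=18.4030[hold]  S*(1)=-
k=0: j=0 S=89.9000 intr=17.8300 cont=28.8463 V=28.8463[hold]  S*(0)=-

price = 28.8463
boundary = - - - 49.2004 60.1495 73.5353 60.1495
tree:
28.8463
37.9119 18.4030
48.0709 26.2549 9.3046
58.5296 36.1432 14.8215 2.8822
67.4857 47.5805 22.9661 5.3491 0.0000
74.8114 58.5296 34.1947 9.9275 0.0000 0.0000
80.8037 67.4857 47.5805 18.4247 0.0000 0.0000 0.0000
85.7051 74.8114 58.5296 34.1947 0.0000 0.0000 0.0000 0.0000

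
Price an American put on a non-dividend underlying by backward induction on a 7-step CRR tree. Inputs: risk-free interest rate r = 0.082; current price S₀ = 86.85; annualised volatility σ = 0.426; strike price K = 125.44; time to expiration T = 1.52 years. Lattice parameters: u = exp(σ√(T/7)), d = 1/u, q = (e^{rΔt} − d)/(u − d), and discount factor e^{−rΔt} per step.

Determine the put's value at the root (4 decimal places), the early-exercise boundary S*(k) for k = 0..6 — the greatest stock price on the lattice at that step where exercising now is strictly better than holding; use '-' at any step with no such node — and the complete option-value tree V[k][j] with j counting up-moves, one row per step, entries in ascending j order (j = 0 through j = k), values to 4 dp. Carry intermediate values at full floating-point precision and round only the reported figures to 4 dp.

params: Δt=0.21714 u=1.21958 d=0.81995 q=0.49549 e^(-rΔt)=0.98235
t_7 payoffs: 103.7985 93.2508 77.5622 54.2272 19.5191 0.0000 0.0000 0.0000
t_6: node(6,0) S=26.3936 payoff=99.0464 vs cont=96.8326 → 99.0464 [stop]  node(6,1) S=39.2575 payoff=86.1825 vs cont=83.9687 → 86.1825 [stop]  node(6,2) S=58.3910 payoff=67.0490 vs cont=64.8352 → 67.0490 [stop]  node(6,3) S=86.8500 payoff=38.5900 vs cont=36.3762 → 38.5900 [stop]  node(6,4) S=129.1794 payoff=0.0000 vs cont=9.6738 → 9.6738 [wait]  node(6,5) S=192.1397 payoff=0.0000 vs cont=0.0000 → 0.0000 [wait]  node(6,6) S=285.7858 payoff=0.0000 vs cont=0.0000 → 0.0000 [wait]  ⇒ S*(6)=86.8500
t_5: node(5,0) S=32.1892 payoff=93.2508 vs cont=91.0370 → 93.2508 [stop]  node(5,1) S=47.8778 payoff=77.5622 vs cont=75.3484 → 77.5622 [stop]  node(5,2) S=71.2128 payoff=54.2272 vs cont=52.0134 → 54.2272 [stop]  node(5,3) S=105.9209 payoff=19.5191 vs cont=23.8342 → 23.8342 [wait]  node(5,4) S=157.5452 payoff=0.0000 vs cont=4.7944 → 4.7944 [wait]  node(5,5) S=234.3305 payoff=0.0000 vs cont=0.0000 → 0.0000 [wait]  ⇒ S*(5)=71.2128
t_4: node(4,0) S=39.2575 payoff=86.1825 vs cont=83.9687 → 86.1825 [stop]  node(4,1) S=58.3910 payoff=67.0490 vs cont=64.8352 → 67.0490 [stop]  node(4,2) S=86.8500 payoff=38.5900 vs cont=38.4765 → 38.5900 [stop]  node(4,3) S=129.1794 payoff=0.0000 vs cont=14.1460 → 14.1460 [wait]  node(4,4) S=192.1397 payoff=0.0000 vs cont=2.3761 → 2.3761 [wait]  ⇒ S*(4)=86.8500
t_3: node(3,0) S=47.8778 payoff=77.5622 vs cont=75.3484 → 77.5622 [stop]  node(3,1) S=71.2128 payoff=54.2272 vs cont=52.0134 → 54.2272 [stop]  node(3,2) S=105.9209 payoff=19.5191 vs cont=26.0110 → 26.0110 [wait]  node(3,3) S=157.5452 payoff=0.0000 vs cont=8.1675 → 8.1675 [wait]  ⇒ S*(3)=71.2128
t_2: node(2,0) S=58.3910 payoff=67.0490 vs cont=64.8352 → 67.0490 [stop]  node(2,1) S=86.8500 payoff=38.5900 vs cont=39.5361 → 39.5361 [wait]  node(2,2) S=129.1794 payoff=0.0000 vs cont=16.8667 → 16.8667 [wait]  ⇒ S*(2)=58.3910
t_1: node(1,0) S=71.2128 payoff=54.2272 vs cont=52.4739 → 54.2272 [stop]  node(1,1) S=105.9209 payoff=19.5191 vs cont=27.8042 → 27.8042 [wait]  ⇒ S*(1)=71.2128
t_0: node(0,0) S=86.8500 payoff=38.5900 vs cont=40.4089 → 40.4089 [wait]  ⇒ S*(0)=-

price = 40.4089
boundary = - 71.2128 58.3910 71.2128 86.8500 71.2128 86.8500
tree:
40.4089
54.2272 27.8042
67.0490 39.5361 16.8667
77.5622 54.2272 26.0110 8.1675
86.1825 67.0490 38.5900 14.1460 2.3761
93.2508 77.5622 54.2272 23.8342 4.7944 0.0000
99.0464 86.1825 67.0490 38.5900 9.6738 0.0000 0.0000
103.7985 93.2508 77.5622 54.2272 19.5191 0.0000 0.0000 0.0000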